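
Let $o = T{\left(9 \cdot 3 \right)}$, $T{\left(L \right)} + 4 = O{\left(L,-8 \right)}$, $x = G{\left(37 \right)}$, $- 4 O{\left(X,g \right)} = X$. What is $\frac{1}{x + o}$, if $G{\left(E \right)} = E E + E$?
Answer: $\frac{4}{5581} \approx 0.00071672$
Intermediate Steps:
$G{\left(E \right)} = E + E^{2}$ ($G{\left(E \right)} = E^{2} + E = E + E^{2}$)
$O{\left(X,g \right)} = - \frac{X}{4}$
$x = 1406$ ($x = 37 \left(1 + 37\right) = 37 \cdot 38 = 1406$)
$T{\left(L \right)} = -4 - \frac{L}{4}$
$o = - \frac{43}{4}$ ($o = -4 - \frac{9 \cdot 3}{4} = -4 - \frac{27}{4} = - \frac{43}{4} \approx -10.75$)
$\frac{1}{x + o} = \frac{1}{1406 - \frac{43}{4}} = \frac{1}{\frac{5581}{4}} = \frac{4}{5581}$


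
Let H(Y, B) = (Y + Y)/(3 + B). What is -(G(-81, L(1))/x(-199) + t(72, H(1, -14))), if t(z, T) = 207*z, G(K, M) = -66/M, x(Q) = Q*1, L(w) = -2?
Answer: -2965863/199 ≈ -14904.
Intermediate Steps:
x(Q) = Q
H(Y, B) = 2*Y/(3 + B) (H(Y, B) = (2*Y)/(3 + B) = 2*Y/(3 + B))
-(G(-81, L(1))/x(-199) + t(72, H(1, -14))) = -(-66/(-2)/(-199) + 207*72) = -(-66*(-½)*(-1/199) + 14904) = -(33*(-1/199) + 14904) = -(-33/199 + 14904) = -1*2965863/199 = -2965863/199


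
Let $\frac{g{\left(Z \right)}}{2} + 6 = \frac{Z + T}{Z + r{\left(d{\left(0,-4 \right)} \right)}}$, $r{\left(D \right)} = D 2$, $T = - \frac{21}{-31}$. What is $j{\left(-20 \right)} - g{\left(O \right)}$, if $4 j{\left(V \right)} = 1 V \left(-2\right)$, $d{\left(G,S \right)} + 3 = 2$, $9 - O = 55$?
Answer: $\frac{14963}{744} \approx 20.112$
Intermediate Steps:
$O = -46$ ($O = 9 - 55 = -46$)
$d{\left(G,S \right)} = -1$ ($d{\left(G,S \right)} = -3 + 2 = -1$)
$T = \frac{21}{31}$ ($T = \left(-21\right) \left(- \frac{1}{31}\right) = \frac{21}{31} \approx 0.67742$)
$j{\left(V \right)} = - \frac{V}{2}$ ($j{\left(V \right)} = \frac{1 V \left(-2\right)}{4} = \frac{V \left(-2\right)}{4} = \frac{\left(-2\right) V}{4} = - \frac{V}{2}$)
$r{\left(D \right)} = 2 D$
$g{\left(Z \right)} = -12 + \frac{2 \left(\frac{21}{31} + Z\right)}{-2 + Z}$ ($g{\left(Z \right)} = -12 + 2 \frac{Z + \frac{21}{31}}{Z + 2 \left(-1\right)} = -12 + 2 \frac{\frac{21}{31} + Z}{Z - 2} = -12 + 2 \frac{\frac{21}{31} + Z}{-2 + Z} = -12 + \frac{2 \left(\frac{21}{31} + Z\right)}{-2 + Z}$)
$j{\left(-20 \right)} - g{\left(O \right)} = \left(- \frac{1}{2}\right) \left(-20\right) - \frac{2 \left(393 - -7130\right)}{31 \left(-2 - 46\right)} = 10 - \frac{2 \left(393 + 7130\right)}{31 \left(-48\right)} = 10 - \frac{2}{31} \left(- \frac{1}{48}\right) 7523 = 10 - - \frac{7523}{744} = 10 + \frac{7523}{744} = \frac{14963}{744}$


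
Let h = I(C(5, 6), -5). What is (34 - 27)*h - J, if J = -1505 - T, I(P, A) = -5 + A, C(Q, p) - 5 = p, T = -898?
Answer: 537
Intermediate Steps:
C(Q, p) = 5 + p
h = -10 (h = -5 - 5 = -10)
J = -607 (J = -1505 - 1*(-898) = -1505 + 898 = -607)
(34 - 27)*h - J = (34 - 27)*(-10) - 1*(-607) = 7*(-10) + 607 = -70 + 607 = 537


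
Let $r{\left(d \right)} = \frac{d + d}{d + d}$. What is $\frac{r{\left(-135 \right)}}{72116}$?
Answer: $\frac{1}{72116} \approx 1.3867 \cdot 10^{-5}$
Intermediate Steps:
$r{\left(d \right)} = 1$ ($r{\left(d \right)} = \frac{2 d}{2 d} = 2 d \frac{1}{2 d} = 1$)
$\frac{r{\left(-135 \right)}}{72116} = 1 \cdot \frac{1}{72116} = \frac{1}{72116}$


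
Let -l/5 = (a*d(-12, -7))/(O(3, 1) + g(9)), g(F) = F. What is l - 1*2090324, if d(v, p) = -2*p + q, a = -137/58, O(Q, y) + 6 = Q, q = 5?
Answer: -727419737/348 ≈ -2.0903e+6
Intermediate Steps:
O(Q, y) = -6 + Q
a = -137/58 (a = -137*1/58 = -137/58 ≈ -2.3621)
d(v, p) = 5 - 2*p (d(v, p) = -2*p + 5 = 5 - 2*p)
l = 13015/348 (l = -5*(-137*(5 - 2*(-7))/58)/((-6 + 3) + 9) = -5*(-137*(5 + 14)/58)/(-3 + 9) = -5*(-137/58*19)/6 = -(-13015)/(58*6) = -5*(-2603/348) = 13015/348 ≈ 37.399)
l - 1*2090324 = 13015/348 - 1*2090324 = 13015/348 - 2090324 = -727419737/348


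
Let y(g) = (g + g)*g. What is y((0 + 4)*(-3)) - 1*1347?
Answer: -1059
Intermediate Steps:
y(g) = 2*g² (y(g) = (2*g)*g = 2*g²)
y((0 + 4)*(-3)) - 1*1347 = 2*((0 + 4)*(-3))² - 1*1347 = 2*(4*(-3))² - 1347 = 2*(-12)² - 1347 = 2*144 - 1347 = 288 - 1347 = -1059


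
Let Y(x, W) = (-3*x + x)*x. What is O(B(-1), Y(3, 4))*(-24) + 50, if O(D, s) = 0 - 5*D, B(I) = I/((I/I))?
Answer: -70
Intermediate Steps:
B(I) = I (B(I) = I/1 = I*1 = I)
Y(x, W) = -2*x² (Y(x, W) = (-2*x)*x = -2*x²)
O(D, s) = -5*D
O(B(-1), Y(3, 4))*(-24) + 50 = -5*(-1)*(-24) + 50 = 5*(-24) + 50 = -120 + 50 = -70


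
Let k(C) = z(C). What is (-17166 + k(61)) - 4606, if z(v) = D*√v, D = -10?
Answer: -21772 - 10*√61 ≈ -21850.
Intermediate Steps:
z(v) = -10*√v
k(C) = -10*√C
(-17166 + k(61)) - 4606 = (-17166 - 10*√61) - 4606 = -21772 - 10*√61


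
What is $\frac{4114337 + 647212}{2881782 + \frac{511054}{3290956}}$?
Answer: $\frac{7835024125422}{4741909137323} \approx 1.6523$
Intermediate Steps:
$\frac{4114337 + 647212}{2881782 + \frac{511054}{3290956}} = \frac{4761549}{2881782 + 511054 \cdot \frac{1}{3290956}} = \frac{4761549}{2881782 + \frac{255527}{1645478}} = \frac{4761549}{\frac{4741909137323}{1645478}} = 4761549 \cdot \frac{1645478}{4741909137323} = \frac{7835024125422}{4741909137323}$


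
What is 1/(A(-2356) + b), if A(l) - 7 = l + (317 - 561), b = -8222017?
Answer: -1/8224610 ≈ -1.2159e-7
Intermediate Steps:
A(l) = -237 + l (A(l) = 7 + (l + (317 - 561)) = 7 + (l - 244) = 7 + (-244 + l) = -237 + l)
1/(A(-2356) + b) = 1/((-237 - 2356) - 8222017) = 1/(-2593 - 8222017) = 1/(-8224610) = -1/8224610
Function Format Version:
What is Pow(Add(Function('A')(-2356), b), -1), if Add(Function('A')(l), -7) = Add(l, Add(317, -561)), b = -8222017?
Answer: Rational(-1, 8224610) ≈ -1.2159e-7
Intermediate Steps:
Function('A')(l) = Add(-237, l) (Function('A')(l) = Add(7, Add(l, Add(317, -561))) = Add(7, Add(l, -244)) = Add(7, Add(-244, l)) = Add(-237, l))
Pow(Add(Function('A')(-2356), b), -1) = Pow(Add(Add(-237, -2356), -8222017), -1) = Pow(Add(-2593, -8222017), -1) = Pow(-8224610, -1) = Rational(-1, 8224610)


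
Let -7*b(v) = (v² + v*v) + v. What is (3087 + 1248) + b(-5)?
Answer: 30300/7 ≈ 4328.6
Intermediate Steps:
b(v) = -2*v²/7 - v/7 (b(v) = -((v² + v*v) + v)/7 = -((v² + v²) + v)/7 = -(2*v² + v)/7 = -(v + 2*v²)/7 = -2*v²/7 - v/7)
(3087 + 1248) + b(-5) = (3087 + 1248) - ⅐*(-5)*(1 + 2*(-5)) = 4335 - ⅐*(-5)*(1 - 10) = 4335 - ⅐*(-5)*(-9) = 4335 - 45/7 = 30300/7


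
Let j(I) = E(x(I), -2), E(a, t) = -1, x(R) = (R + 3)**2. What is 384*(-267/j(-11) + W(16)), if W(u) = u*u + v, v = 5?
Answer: 202752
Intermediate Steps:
x(R) = (3 + R)**2
W(u) = 5 + u**2 (W(u) = u*u + 5 = u**2 + 5 = 5 + u**2)
j(I) = -1
384*(-267/j(-11) + W(16)) = 384*(-267/(-1) + (5 + 16**2)) = 384*(-267*(-1) + (5 + 256)) = 384*(267 + 261) = 384*528 = 202752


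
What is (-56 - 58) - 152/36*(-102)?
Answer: 950/3 ≈ 316.67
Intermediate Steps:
(-56 - 58) - 152/36*(-102) = -114 - 152*1/36*(-102) = -114 - 38/9*(-102) = -114 + 1292/3 = 950/3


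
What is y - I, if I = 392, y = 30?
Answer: -362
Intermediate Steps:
y - I = 30 - 1*392 = 30 - 392 = -362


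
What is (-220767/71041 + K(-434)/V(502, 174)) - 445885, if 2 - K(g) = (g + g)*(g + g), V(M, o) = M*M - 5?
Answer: -7982458784619250/17902260959 ≈ -4.4589e+5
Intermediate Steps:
V(M, o) = -5 + M**2 (V(M, o) = M**2 - 5 = -5 + M**2)
K(g) = 2 - 4*g**2 (K(g) = 2 - (g + g)*(g + g) = 2 - 2*g*2*g = 2 - 4*g**2)
(-220767/71041 + K(-434)/V(502, 174)) - 445885 = (-220767/71041 + (2 - 4*(-434)**2)/(-5 + 502**2)) - 445885 = (-220767*1/71041 + (2 - 4*188356)/(-5 + 252004)) - 445885 = (-220767/71041 + (2 - 753424)/251999) - 445885 = (-220767/71041 - 753422*1/251999) - 445885 = (-220767/71041 - 753422/251999) - 445885 = -109156915535/17902260959 - 445885 = -7982458784619250/17902260959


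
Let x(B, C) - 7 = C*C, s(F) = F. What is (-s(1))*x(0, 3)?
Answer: -16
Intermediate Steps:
x(B, C) = 7 + C² (x(B, C) = 7 + C*C = 7 + C²)
(-s(1))*x(0, 3) = (-1*1)*(7 + 3²) = -(7 + 9) = -1*16 = -16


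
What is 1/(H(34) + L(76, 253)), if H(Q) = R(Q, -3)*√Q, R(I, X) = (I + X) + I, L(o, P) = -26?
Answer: 1/5499 + 5*√34/10998 ≈ 0.0028328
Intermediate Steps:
R(I, X) = X + 2*I
H(Q) = √Q*(-3 + 2*Q) (H(Q) = (-3 + 2*Q)*√Q = √Q*(-3 + 2*Q))
1/(H(34) + L(76, 253)) = 1/(√34*(-3 + 2*34) - 26) = 1/(√34*(-3 + 68) - 26) = 1/(√34*65 - 26) = 1/(65*√34 - 26) = 1/(-26 + 65*√34)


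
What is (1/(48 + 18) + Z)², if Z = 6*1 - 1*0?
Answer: 157609/4356 ≈ 36.182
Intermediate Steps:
Z = 6 (Z = 6 + 0 = 6)
(1/(48 + 18) + Z)² = (1/(48 + 18) + 6)² = (1/66 + 6)² = (397/66)² = 157609/4356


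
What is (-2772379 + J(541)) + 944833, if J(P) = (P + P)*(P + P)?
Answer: -656822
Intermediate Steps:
J(P) = 4*P**2 (J(P) = (2*P)*(2*P) = 4*P**2)
(-2772379 + J(541)) + 944833 = (-2772379 + 4*541**2) + 944833 = (-2772379 + 4*292681) + 944833 = (-2772379 + 1170724) + 944833 = -1601655 + 944833 = -656822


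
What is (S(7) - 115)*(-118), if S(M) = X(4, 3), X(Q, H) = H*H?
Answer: 12508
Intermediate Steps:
X(Q, H) = H²
S(M) = 9 (S(M) = 3² = 9)
(S(7) - 115)*(-118) = (9 - 115)*(-118) = -106*(-118) = 12508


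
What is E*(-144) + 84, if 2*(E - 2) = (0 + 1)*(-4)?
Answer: 84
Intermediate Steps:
E = 0 (E = 2 + ((0 + 1)*(-4))/2 = 2 + (1*(-4))/2 = 2 + (½)*(-4) = 2 - 2 = 0)
E*(-144) + 84 = 0*(-144) + 84 = 0 + 84 = 84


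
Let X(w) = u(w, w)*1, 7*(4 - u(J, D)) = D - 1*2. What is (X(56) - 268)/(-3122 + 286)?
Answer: 951/9926 ≈ 0.095809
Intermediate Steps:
u(J, D) = 30/7 - D/7 (u(J, D) = 4 - (D - 1*2)/7 = 4 - (D - 2)/7 = 4 - (-2 + D)/7 = 4 + (2/7 - D/7) = 30/7 - D/7)
X(w) = 30/7 - w/7 (X(w) = (30/7 - w/7)*1 = 30/7 - w/7)
(X(56) - 268)/(-3122 + 286) = ((30/7 - ⅐*56) - 268)/(-3122 + 286) = ((30/7 - 8) - 268)/(-2836) = (-26/7 - 268)*(-1/2836) = -1902/7*(-1/2836) = 951/9926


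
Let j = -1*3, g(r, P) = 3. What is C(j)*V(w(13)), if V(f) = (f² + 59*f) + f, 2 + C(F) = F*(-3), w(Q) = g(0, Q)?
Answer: 1323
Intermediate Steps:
w(Q) = 3
j = -3
C(F) = -2 - 3*F (C(F) = -2 + F*(-3) = -2 - 3*F)
V(f) = f² + 60*f
C(j)*V(w(13)) = (-2 - 3*(-3))*(3*(60 + 3)) = (-2 + 9)*(3*63) = 7*189 = 1323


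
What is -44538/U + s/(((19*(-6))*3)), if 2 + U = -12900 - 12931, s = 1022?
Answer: -1861555/1472481 ≈ -1.2642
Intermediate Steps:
U = -25833 (U = -2 + (-12900 - 12931) = -2 - 25831 = -25833)
-44538/U + s/(((19*(-6))*3)) = -44538/(-25833) + 1022/(((19*(-6))*3)) = -44538*(-1/25833) + 1022/((-114*3)) = 14846/8611 + 1022/(-342) = 14846/8611 + 1022*(-1/342) = 14846/8611 - 511/171 = -1861555/1472481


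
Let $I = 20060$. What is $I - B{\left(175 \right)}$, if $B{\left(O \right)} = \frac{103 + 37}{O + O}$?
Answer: $\frac{100298}{5} \approx 20060.0$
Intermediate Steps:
$B{\left(O \right)} = \frac{70}{O}$ ($B{\left(O \right)} = \frac{140}{2 O} = 140 \frac{1}{2 O} = \frac{70}{O}$)
$I - B{\left(175 \right)} = 20060 - \frac{70}{175} = 20060 - 70 \cdot \frac{1}{175} = 20060 - \frac{2}{5} = \frac{100298}{5}$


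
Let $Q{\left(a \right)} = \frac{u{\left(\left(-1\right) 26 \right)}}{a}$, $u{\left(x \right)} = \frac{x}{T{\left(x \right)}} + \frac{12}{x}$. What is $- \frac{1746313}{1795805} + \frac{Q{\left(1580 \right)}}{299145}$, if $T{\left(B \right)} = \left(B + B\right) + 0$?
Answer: $- \frac{390185908366909}{401244109866600} \approx -0.97244$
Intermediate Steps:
$T{\left(B \right)} = 2 B$ ($T{\left(B \right)} = 2 B + 0 = 2 B$)
$u{\left(x \right)} = \frac{1}{2} + \frac{12}{x}$ ($u{\left(x \right)} = \frac{x}{2 x} + \frac{12}{x} = x \frac{1}{2 x} + \frac{12}{x} = \frac{1}{2} + \frac{12}{x}$)
$Q{\left(a \right)} = \frac{1}{26 a}$ ($Q{\left(a \right)} = \frac{\frac{1}{2} \frac{1}{\left(-1\right) 26} \left(24 - 26\right)}{a} = \frac{\frac{1}{2} \frac{1}{-26} \left(24 - 26\right)}{a} = \frac{\frac{1}{2} \left(- \frac{1}{26}\right) \left(-2\right)}{a} = \frac{1}{26 a}$)
$- \frac{1746313}{1795805} + \frac{Q{\left(1580 \right)}}{299145} = - \frac{1746313}{1795805} + \frac{\frac{1}{26} \cdot \frac{1}{1580}}{299145} = \left(-1746313\right) \frac{1}{1795805} + \frac{1}{26} \cdot \frac{1}{1580} \cdot \frac{1}{299145} = - \frac{1746313}{1795805} + \frac{1}{41080} \cdot \frac{1}{299145} = - \frac{1746313}{1795805} + \frac{1}{12288876600} = - \frac{390185908366909}{401244109866600}$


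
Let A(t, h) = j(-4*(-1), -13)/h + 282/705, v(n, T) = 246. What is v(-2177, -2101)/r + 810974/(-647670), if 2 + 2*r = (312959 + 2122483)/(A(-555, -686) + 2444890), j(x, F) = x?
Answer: -111627010232295839/227180562434895 ≈ -491.36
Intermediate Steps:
A(t, h) = 2/5 + 4/h (A(t, h) = (-4*(-1))/h + 282/705 = 4/h + 282*(1/705) = 4/h + 2/5 = 2/5 + 4/h)
r = -701531837/1397662342 (r = -1 + ((312959 + 2122483)/((2/5 + 4/(-686)) + 2444890))/2 = -1 + (2435442/((2/5 + 4*(-1/686)) + 2444890))/2 = -1 + (2435442/((2/5 - 2/343) + 2444890))/2 = -1 + (2435442/(676/1715 + 2444890))/2 = -1 + (2435442/(4192987026/1715))/2 = -1 + (2435442*(1715/4192987026))/2 = -1 + (1/2)*(696130505/698831171) = -1 + 696130505/1397662342 = -701531837/1397662342 ≈ -0.50193)
v(-2177, -2101)/r + 810974/(-647670) = 246/(-701531837/1397662342) + 810974/(-647670) = 246*(-1397662342/701531837) + 810974*(-1/647670) = -343824936132/701531837 - 405487/323835 = -111627010232295839/227180562434895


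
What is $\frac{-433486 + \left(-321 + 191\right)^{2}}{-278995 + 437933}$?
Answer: $- \frac{208293}{79469} \approx -2.6211$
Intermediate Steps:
$\frac{-433486 + \left(-321 + 191\right)^{2}}{-278995 + 437933} = \frac{-433486 + \left(-130\right)^{2}}{158938} = \left(-433486 + 16900\right) \frac{1}{158938} = \left(-416586\right) \frac{1}{158938} = - \frac{208293}{79469}$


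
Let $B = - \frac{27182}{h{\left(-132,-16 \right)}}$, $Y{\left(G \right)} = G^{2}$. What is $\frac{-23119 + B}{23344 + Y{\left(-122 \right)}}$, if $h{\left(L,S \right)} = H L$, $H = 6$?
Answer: $- \frac{9141533}{15138288} \approx -0.60387$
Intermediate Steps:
$h{\left(L,S \right)} = 6 L$
$B = \frac{13591}{396}$ ($B = - \frac{27182}{6 \left(-132\right)} = - \frac{27182}{-792} = \left(-27182\right) \left(- \frac{1}{792}\right) = \frac{13591}{396} \approx 34.321$)
$\frac{-23119 + B}{23344 + Y{\left(-122 \right)}} = \frac{-23119 + \frac{13591}{396}}{23344 + \left(-122\right)^{2}} = - \frac{9141533}{396 \left(23344 + 14884\right)} = - \frac{9141533}{396 \cdot 38228} = \left(- \frac{9141533}{396}\right) \frac{1}{38228} = - \frac{9141533}{15138288}$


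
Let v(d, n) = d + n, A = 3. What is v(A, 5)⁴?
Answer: 4096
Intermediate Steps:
v(A, 5)⁴ = (3 + 5)⁴ = 8⁴ = 4096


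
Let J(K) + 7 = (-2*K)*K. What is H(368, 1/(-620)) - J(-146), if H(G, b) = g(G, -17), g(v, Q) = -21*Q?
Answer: 42996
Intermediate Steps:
H(G, b) = 357 (H(G, b) = -21*(-17) = 357)
J(K) = -7 - 2*K² (J(K) = -7 + (-2*K)*K = -7 - 2*K²)
H(368, 1/(-620)) - J(-146) = 357 - (-7 - 2*(-146)²) = 357 - (-7 - 2*21316) = 357 - (-7 - 42632) = 357 - 1*(-42639) = 357 + 42639 = 42996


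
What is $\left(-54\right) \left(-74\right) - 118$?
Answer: $3878$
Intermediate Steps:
$\left(-54\right) \left(-74\right) - 118 = 3996 - 118 = 3878$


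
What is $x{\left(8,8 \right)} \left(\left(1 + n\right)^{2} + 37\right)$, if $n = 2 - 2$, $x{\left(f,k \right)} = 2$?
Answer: $76$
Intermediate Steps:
$n = 0$
$x{\left(8,8 \right)} \left(\left(1 + n\right)^{2} + 37\right) = 2 \left(\left(1 + 0\right)^{2} + 37\right) = 2 \left(1^{2} + 37\right) = 2 \left(1 + 37\right) = 2 \cdot 38 = 76$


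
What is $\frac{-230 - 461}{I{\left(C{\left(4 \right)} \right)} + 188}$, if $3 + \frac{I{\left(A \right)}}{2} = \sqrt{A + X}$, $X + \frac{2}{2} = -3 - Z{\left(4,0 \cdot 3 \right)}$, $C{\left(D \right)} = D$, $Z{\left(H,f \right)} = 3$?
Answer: $- \frac{62881}{16568} + \frac{691 i \sqrt{3}}{16568} \approx -3.7953 + 0.072238 i$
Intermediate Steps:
$X = -7$ ($X = -1 - 6 = -7$)
$I{\left(A \right)} = -6 + 2 \sqrt{-7 + A}$ ($I{\left(A \right)} = -6 + 2 \sqrt{A - 7} = -6 + 2 \sqrt{-7 + A}$)
$\frac{-230 - 461}{I{\left(C{\left(4 \right)} \right)} + 188} = \frac{-230 - 461}{\left(-6 + 2 \sqrt{-7 + 4}\right) + 188} = - \frac{691}{\left(-6 + 2 \sqrt{-3}\right) + 188} = - \frac{691}{\left(-6 + 2 i \sqrt{3}\right) + 188} = - \frac{691}{182 + 2 i \sqrt{3}}$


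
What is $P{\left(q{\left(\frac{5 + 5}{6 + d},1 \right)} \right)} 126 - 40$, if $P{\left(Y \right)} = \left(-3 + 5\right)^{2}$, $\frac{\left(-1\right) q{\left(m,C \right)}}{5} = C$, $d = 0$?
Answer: $464$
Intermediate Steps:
$q{\left(m,C \right)} = - 5 C$
$P{\left(Y \right)} = 4$ ($P{\left(Y \right)} = 2^{2} = 4$)
$P{\left(q{\left(\frac{5 + 5}{6 + d},1 \right)} \right)} 126 - 40 = 4 \cdot 126 - 40 = 504 - 40 = 464$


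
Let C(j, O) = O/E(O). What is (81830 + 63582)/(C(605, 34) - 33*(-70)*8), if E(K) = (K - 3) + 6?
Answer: 2690122/341897 ≈ 7.8682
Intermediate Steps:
E(K) = 3 + K (E(K) = (-3 + K) + 6 = 3 + K)
C(j, O) = O/(3 + O)
(81830 + 63582)/(C(605, 34) - 33*(-70)*8) = (81830 + 63582)/(34/(3 + 34) - 33*(-70)*8) = 145412/(34/37 + 2310*8) = 145412/(34*(1/37) + 18480) = 145412/(34/37 + 18480) = 145412/(683794/37) = 145412*(37/683794) = 2690122/341897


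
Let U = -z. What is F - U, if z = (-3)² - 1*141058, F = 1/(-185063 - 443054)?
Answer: -88595274734/628117 ≈ -1.4105e+5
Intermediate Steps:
F = -1/628117 (F = 1/(-628117) = -1/628117 ≈ -1.5921e-6)
z = -141049 (z = 9 - 141058 = -141049)
U = 141049 (U = -1*(-141049) = 141049)
F - U = -1/628117 - 1*141049 = -1/628117 - 141049 = -88595274734/628117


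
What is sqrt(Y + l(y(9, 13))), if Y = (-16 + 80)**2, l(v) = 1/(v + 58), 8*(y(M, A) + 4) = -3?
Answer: 2*sqrt(188458842)/429 ≈ 64.000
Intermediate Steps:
y(M, A) = -35/8 (y(M, A) = -4 + (1/8)*(-3) = -4 - 3/8 = -35/8)
l(v) = 1/(58 + v)
Y = 4096 (Y = 64**2 = 4096)
sqrt(Y + l(y(9, 13))) = sqrt(4096 + 1/(58 - 35/8)) = sqrt(4096 + 1/(429/8)) = sqrt(4096 + 8/429) = sqrt(1757192/429) = 2*sqrt(188458842)/429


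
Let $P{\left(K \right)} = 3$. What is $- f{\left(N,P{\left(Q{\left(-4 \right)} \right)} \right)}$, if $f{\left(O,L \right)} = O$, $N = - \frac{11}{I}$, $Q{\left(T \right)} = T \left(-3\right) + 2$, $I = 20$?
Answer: $\frac{11}{20} \approx 0.55$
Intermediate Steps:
$Q{\left(T \right)} = 2 - 3 T$ ($Q{\left(T \right)} = - 3 T + 2 = 2 - 3 T$)
$N = - \frac{11}{20} \approx -0.55$
$- f{\left(N,P{\left(Q{\left(-4 \right)} \right)} \right)} = \left(-1\right) \left(- \frac{11}{20}\right) = \frac{11}{20}$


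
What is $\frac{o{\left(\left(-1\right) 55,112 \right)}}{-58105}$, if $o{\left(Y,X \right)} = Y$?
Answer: $\frac{11}{11621} \approx 0.00094656$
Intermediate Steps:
$\frac{o{\left(\left(-1\right) 55,112 \right)}}{-58105} = \frac{\left(-1\right) 55}{-58105} = \left(-55\right) \left(- \frac{1}{58105}\right) = \frac{11}{11621}$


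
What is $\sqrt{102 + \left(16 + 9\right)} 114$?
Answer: $114 \sqrt{127} \approx 1284.7$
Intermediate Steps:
$\sqrt{102 + \left(16 + 9\right)} 114 = \sqrt{102 + 25} \cdot 114 = \sqrt{127} \cdot 114 = 114 \sqrt{127}$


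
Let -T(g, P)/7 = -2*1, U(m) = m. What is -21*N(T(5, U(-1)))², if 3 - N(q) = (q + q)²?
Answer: -12809181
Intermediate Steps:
T(g, P) = 14 (T(g, P) = -(-14) = -7*(-2) = 14)
N(q) = 3 - 4*q² (N(q) = 3 - (q + q)² = 3 - (2*q)² = 3 - 4*q²)
-21*N(T(5, U(-1)))² = -21*(3 - 4*14²)² = -21*(3 - 4*196)² = -21*(3 - 784)² = -21*(-781)² = -21*609961 = -12809181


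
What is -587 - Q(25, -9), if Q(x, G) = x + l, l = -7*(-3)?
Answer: -633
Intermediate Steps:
l = 21
Q(x, G) = 21 + x (Q(x, G) = x + 21 = 21 + x)
-587 - Q(25, -9) = -587 - (21 + 25) = -587 - 1*46 = -587 - 46 = -633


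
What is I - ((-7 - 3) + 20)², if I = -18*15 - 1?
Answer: -371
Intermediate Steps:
I = -271 (I = -270 - 1 = -271)
I - ((-7 - 3) + 20)² = -271 - ((-7 - 3) + 20)² = -271 - (-10 + 20)² = -271 - 1*10² = -271 - 1*100 = -271 - 100 = -371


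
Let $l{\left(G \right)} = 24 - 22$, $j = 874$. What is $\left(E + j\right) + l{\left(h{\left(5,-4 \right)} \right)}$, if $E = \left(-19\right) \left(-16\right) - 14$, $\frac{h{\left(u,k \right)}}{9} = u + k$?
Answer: $1166$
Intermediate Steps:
$h{\left(u,k \right)} = 9 k + 9 u$ ($h{\left(u,k \right)} = 9 \left(u + k\right) = 9 \left(k + u\right) = 9 k + 9 u$)
$l{\left(G \right)} = 2$
$E = 290$ ($E = 304 - 14 = 290$)
$\left(E + j\right) + l{\left(h{\left(5,-4 \right)} \right)} = \left(290 + 874\right) + 2 = 1164 + 2 = 1166$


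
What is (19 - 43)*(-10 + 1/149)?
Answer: 35736/149 ≈ 239.84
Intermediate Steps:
(19 - 43)*(-10 + 1/149) = -24*(-10 + 1/149) = -24*(-1489/149) = 35736/149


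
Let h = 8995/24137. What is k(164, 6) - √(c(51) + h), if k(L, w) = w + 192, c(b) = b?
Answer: 198 - √29929445534/24137 ≈ 190.83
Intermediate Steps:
k(L, w) = 192 + w
h = 8995/24137 (h = 8995*(1/24137) = 8995/24137 ≈ 0.37266)
k(164, 6) - √(c(51) + h) = (192 + 6) - √(51 + 8995/24137) = 198 - √(1239982/24137) = 198 - √29929445534/24137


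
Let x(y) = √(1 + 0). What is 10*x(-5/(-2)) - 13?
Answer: -3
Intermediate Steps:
x(y) = 1 (x(y) = √1 = 1)
10*x(-5/(-2)) - 13 = 10*1 - 13 = 10 - 13 = -3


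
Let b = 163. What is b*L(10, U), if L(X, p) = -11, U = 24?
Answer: -1793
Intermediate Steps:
b*L(10, U) = 163*(-11) = -1793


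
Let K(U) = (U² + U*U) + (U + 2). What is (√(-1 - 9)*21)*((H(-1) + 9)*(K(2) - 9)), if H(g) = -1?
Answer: 504*I*√10 ≈ 1593.8*I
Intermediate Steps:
K(U) = 2 + U + 2*U² (K(U) = (U² + U²) + (2 + U) = 2*U² + (2 + U) = 2 + U + 2*U²)
(√(-1 - 9)*21)*((H(-1) + 9)*(K(2) - 9)) = (√(-1 - 9)*21)*((-1 + 9)*((2 + 2 + 2*2²) - 9)) = (√(-10)*21)*(8*((2 + 2 + 2*4) - 9)) = ((I*√10)*21)*(8*((2 + 2 + 8) - 9)) = (21*I*√10)*(8*(12 - 9)) = (21*I*√10)*(8*3) = (21*I*√10)*24 = 504*I*√10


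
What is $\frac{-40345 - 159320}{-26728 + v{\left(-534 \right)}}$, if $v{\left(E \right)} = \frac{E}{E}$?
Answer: $\frac{66555}{8909} \approx 7.4705$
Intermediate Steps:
$v{\left(E \right)} = 1$
$\frac{-40345 - 159320}{-26728 + v{\left(-534 \right)}} = \frac{-40345 - 159320}{-26728 + 1} = - \frac{199665}{-26727} = \left(-199665\right) \left(- \frac{1}{26727}\right) = \frac{66555}{8909}$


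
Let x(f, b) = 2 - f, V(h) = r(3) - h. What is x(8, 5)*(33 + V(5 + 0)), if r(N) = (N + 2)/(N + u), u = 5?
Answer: -687/4 ≈ -171.75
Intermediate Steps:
r(N) = (2 + N)/(5 + N) (r(N) = (N + 2)/(N + 5) = (2 + N)/(5 + N))
V(h) = 5/8 - h (V(h) = (2 + 3)/(5 + 3) - h = 5/8 - h)
x(8, 5)*(33 + V(5 + 0)) = (2 - 1*8)*(33 + (5/8 - (5 + 0))) = (2 - 8)*(33 + (5/8 - 1*5)) = -6*(33 + (5/8 - 5)) = -6*(33 - 35/8) = -6*229/8 = -687/4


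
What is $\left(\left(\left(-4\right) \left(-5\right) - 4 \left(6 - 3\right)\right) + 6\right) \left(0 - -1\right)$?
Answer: $14$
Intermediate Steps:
$\left(\left(\left(-4\right) \left(-5\right) - 4 \left(6 - 3\right)\right) + 6\right) \left(0 - -1\right) = \left(\left(20 - 4 \left(6 - 3\right)\right) + 6\right) \left(0 + 1\right) = \left(\left(20 - 12\right) + 6\right) 1 = \left(8 + 6\right) 1 = 14 \cdot 1 = 14$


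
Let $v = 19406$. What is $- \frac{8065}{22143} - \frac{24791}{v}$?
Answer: $- \frac{705456503}{429707058} \approx -1.6417$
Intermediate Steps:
$- \frac{8065}{22143} - \frac{24791}{v} = - \frac{8065}{22143} - \frac{24791}{19406} = - \frac{705456503}{429707058}$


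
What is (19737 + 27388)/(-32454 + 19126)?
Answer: -47125/13328 ≈ -3.5358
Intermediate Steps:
(19737 + 27388)/(-32454 + 19126) = 47125/(-13328) = 47125*(-1/13328) = -47125/13328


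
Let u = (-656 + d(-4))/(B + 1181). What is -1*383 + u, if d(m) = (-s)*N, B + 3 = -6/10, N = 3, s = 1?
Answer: -2258016/5887 ≈ -383.56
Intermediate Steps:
B = -18/5 (B = -3 - 6/10 = -3 + (1/10)*(-6) = -3 - 3/5 = -18/5 ≈ -3.6000)
d(m) = -3 (d(m) = -1*1*3 = -1*3 = -3)
u = -3295/5887 (u = (-656 - 3)/(-18/5 + 1181) = -659/5887/5 = -659*5/5887 = -3295/5887 ≈ -0.55971)
-1*383 + u = -1*383 - 3295/5887 = -383 - 3295/5887 = -2258016/5887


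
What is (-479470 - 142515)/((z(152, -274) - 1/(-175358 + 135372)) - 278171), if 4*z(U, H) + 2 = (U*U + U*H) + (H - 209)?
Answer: 546608620/248641077 ≈ 2.1984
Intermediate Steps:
z(U, H) = -211/4 + H/4 + U²/4 + H*U/4 (z(U, H) = -½ + ((U*U + U*H) + (H - 209))/4 = -½ + ((U² + H*U) + (-209 + H))/4 = -½ + (-209 + H + U² + H*U)/4 = -½ + (-209/4 + H/4 + U²/4 + H*U/4) = -211/4 + H/4 + U²/4 + H*U/4)
(-479470 - 142515)/((z(152, -274) - 1/(-175358 + 135372)) - 278171) = (-479470 - 142515)/(((-211/4 + (¼)*(-274) + (¼)*152² + (¼)*(-274)*152) - 1/(-175358 + 135372)) - 278171) = -621985/(((-211/4 - 137/2 + (¼)*23104 - 10412) - 1/(-39986)) - 278171) = -621985/(((-211/4 - 137/2 + 5776 - 10412) - 1*(-1/39986)) - 278171) = -621985/((-19029/4 + 1/39986) - 278171) = -621985/(-380446795/79972 - 278171) = -621985/(-22626338007/79972) = -621985*(-79972/22626338007) = 546608620/248641077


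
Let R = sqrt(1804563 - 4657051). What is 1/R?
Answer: -I*sqrt(713122)/1426244 ≈ -0.00059209*I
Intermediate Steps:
R = 2*I*sqrt(713122) (R = sqrt(-2852488) = 2*I*sqrt(713122) ≈ 1688.9*I)
1/R = 1/(2*I*sqrt(713122)) = -I*sqrt(713122)/1426244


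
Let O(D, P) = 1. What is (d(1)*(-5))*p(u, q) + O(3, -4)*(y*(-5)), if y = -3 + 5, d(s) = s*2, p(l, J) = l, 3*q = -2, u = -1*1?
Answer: 0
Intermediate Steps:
u = -1
q = -⅔ (q = (⅓)*(-2) = -⅔ ≈ -0.66667)
d(s) = 2*s
y = 2
(d(1)*(-5))*p(u, q) + O(3, -4)*(y*(-5)) = ((2*1)*(-5))*(-1) + 1*(2*(-5)) = (2*(-5))*(-1) + 1*(-10) = -10*(-1) - 10 = 10 - 10 = 0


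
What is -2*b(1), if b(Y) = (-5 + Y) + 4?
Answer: 0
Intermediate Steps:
b(Y) = -1 + Y
-2*b(1) = -2*(-1 + 1) = -2*0 = 0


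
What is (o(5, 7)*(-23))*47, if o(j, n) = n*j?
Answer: -37835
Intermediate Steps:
o(j, n) = j*n
(o(5, 7)*(-23))*47 = ((5*7)*(-23))*47 = (35*(-23))*47 = -805*47 = -37835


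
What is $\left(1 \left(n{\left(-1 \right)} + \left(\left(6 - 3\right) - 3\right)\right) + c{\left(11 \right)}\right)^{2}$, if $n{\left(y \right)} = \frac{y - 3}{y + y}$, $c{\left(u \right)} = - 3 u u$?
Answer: $130321$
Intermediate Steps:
$c{\left(u \right)} = - 3 u^{2}$
$n{\left(y \right)} = \frac{-3 + y}{2 y}$
$\left(1 \left(n{\left(-1 \right)} + \left(\left(6 - 3\right) - 3\right)\right) + c{\left(11 \right)}\right)^{2} = \left(1 \left(\frac{-3 - 1}{2 \left(-1\right)} + \left(\left(6 - 3\right) - 3\right)\right) - 3 \cdot 11^{2}\right)^{2} = \left(1 \left(\frac{1}{2} \left(-1\right) \left(-4\right) + \left(3 - 3\right)\right) - 363\right)^{2} = \left(1 \left(2 + 0\right) - 363\right)^{2} = \left(1 \cdot 2 - 363\right)^{2} = \left(2 - 363\right)^{2} = \left(-361\right)^{2} = 130321$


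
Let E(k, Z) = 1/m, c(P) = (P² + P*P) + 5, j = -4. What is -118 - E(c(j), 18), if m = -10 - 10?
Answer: -2359/20 ≈ -117.95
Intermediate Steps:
m = -20
c(P) = 5 + 2*P² (c(P) = (P² + P²) + 5 = 2*P² + 5 = 5 + 2*P²)
E(k, Z) = -1/20 (E(k, Z) = 1/(-20) = -1/20)
-118 - E(c(j), 18) = -118 - 1*(-1/20) = -118 + 1/20 = -2359/20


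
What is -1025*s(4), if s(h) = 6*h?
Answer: -24600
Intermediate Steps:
-1025*s(4) = -6150*4 = -1025*24 = -24600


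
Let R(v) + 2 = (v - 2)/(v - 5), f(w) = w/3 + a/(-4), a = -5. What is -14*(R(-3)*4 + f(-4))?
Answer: 469/6 ≈ 78.167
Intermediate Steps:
f(w) = 5/4 + w/3 (f(w) = w/3 - 5/(-4) = w*(1/3) - 5*(-1/4) = w/3 + 5/4 = 5/4 + w/3)
R(v) = -2 + (-2 + v)/(-5 + v) (R(v) = -2 + (v - 2)/(v - 5) = -2 + (-2 + v)/(-5 + v))
-14*(R(-3)*4 + f(-4)) = -14*(((8 - 1*(-3))/(-5 - 3))*4 + (5/4 + (1/3)*(-4))) = -14*(((8 + 3)/(-8))*4 + (5/4 - 4/3)) = -14*(-1/8*11*4 - 1/12) = -14*(-11/8*4 - 1/12) = -14*(-11/2 - 1/12) = -14*(-67/12) = 469/6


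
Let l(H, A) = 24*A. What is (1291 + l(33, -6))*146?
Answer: 167462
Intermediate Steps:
(1291 + l(33, -6))*146 = (1291 + 24*(-6))*146 = (1291 - 144)*146 = 1147*146 = 167462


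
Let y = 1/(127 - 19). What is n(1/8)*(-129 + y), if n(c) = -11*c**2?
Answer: 153241/6912 ≈ 22.170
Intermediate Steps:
y = 1/108 ≈ 0.0092593
n(1/8)*(-129 + y) = (-11*(1/8)**2)*(-129 + 1/108) = -11*(1/8)**2*(-13931/108) = -11*1/64*(-13931/108) = -11/64*(-13931/108) = 153241/6912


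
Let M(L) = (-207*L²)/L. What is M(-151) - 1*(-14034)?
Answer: 45291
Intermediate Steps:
M(L) = -207*L
M(-151) - 1*(-14034) = -207*(-151) - 1*(-14034) = 31257 + 14034 = 45291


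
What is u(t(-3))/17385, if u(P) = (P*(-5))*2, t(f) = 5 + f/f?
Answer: -4/1159 ≈ -0.0034513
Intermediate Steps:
t(f) = 6 (t(f) = 5 + 1 = 6)
u(P) = -10*P (u(P) = -5*P*2 = -10*P)
u(t(-3))/17385 = -10*6/17385 = -60*1/17385 = -4/1159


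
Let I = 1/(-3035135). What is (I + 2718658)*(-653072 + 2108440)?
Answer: 12008960390856164072/3035135 ≈ 3.9566e+12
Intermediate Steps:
I = -1/3035135 ≈ -3.2947e-7
(I + 2718658)*(-653072 + 2108440) = (-1/3035135 + 2718658)*(-653072 + 2108440) = (8251494048829/3035135)*1455368 = 12008960390856164072/3035135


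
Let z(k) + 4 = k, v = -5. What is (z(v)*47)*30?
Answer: -12690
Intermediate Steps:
z(k) = -4 + k
(z(v)*47)*30 = ((-4 - 5)*47)*30 = -9*47*30 = -423*30 = -12690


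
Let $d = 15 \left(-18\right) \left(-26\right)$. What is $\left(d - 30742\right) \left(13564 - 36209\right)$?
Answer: $537184690$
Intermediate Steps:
$d = 7020$ ($d = \left(-270\right) \left(-26\right) = 7020$)
$\left(d - 30742\right) \left(13564 - 36209\right) = \left(7020 - 30742\right) \left(13564 - 36209\right) = \left(-23722\right) \left(-22645\right) = 537184690$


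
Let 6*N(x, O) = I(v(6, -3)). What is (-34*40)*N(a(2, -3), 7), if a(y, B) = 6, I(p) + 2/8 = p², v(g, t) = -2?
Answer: -850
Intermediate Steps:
I(p) = -¼ + p²
N(x, O) = 5/8 (N(x, O) = (-¼ + (-2)²)/6 = (-¼ + 4)/6 = (⅙)*(15/4) = 5/8)
(-34*40)*N(a(2, -3), 7) = -34*40*(5/8) = -1360*5/8 = -850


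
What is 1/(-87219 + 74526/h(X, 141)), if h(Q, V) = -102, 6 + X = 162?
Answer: -17/1495144 ≈ -1.1370e-5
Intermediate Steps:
X = 156 (X = -6 + 162 = 156)
1/(-87219 + 74526/h(X, 141)) = 1/(-87219 + 74526/(-102)) = 1/(-87219 + 74526*(-1/102)) = 1/(-87219 - 12421/17) = 1/(-1495144/17) = -17/1495144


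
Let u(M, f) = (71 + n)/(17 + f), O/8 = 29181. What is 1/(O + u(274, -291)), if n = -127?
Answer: 137/31982404 ≈ 4.2836e-6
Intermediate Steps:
O = 233448 (O = 8*29181 = 233448)
u(M, f) = -56/(17 + f) (u(M, f) = (71 - 127)/(17 + f) = -56/(17 + f))
1/(O + u(274, -291)) = 1/(233448 - 56/(17 - 291)) = 1/(233448 - 56/(-274)) = 1/(233448 - 56*(-1/274)) = 1/(233448 + 28/137) = 1/(31982404/137) = 137/31982404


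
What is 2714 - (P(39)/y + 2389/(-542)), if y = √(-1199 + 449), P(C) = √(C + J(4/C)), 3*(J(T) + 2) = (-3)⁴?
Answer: 1473377/542 + 4*I*√30/75 ≈ 2718.4 + 0.29212*I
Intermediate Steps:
J(T) = 25 (J(T) = -2 + (⅓)*(-3)⁴ = -2 + (⅓)*81 = -2 + 27 = 25)
P(C) = √(25 + C) (P(C) = √(C + 25) = √(25 + C))
y = 5*I*√30 (y = √(-750) = 5*I*√30 ≈ 27.386*I)
2714 - (P(39)/y + 2389/(-542)) = 2714 - (√(25 + 39)/((5*I*√30)) + 2389/(-542)) = 2714 - (√64*(-I*√30/150) + 2389*(-1/542)) = 2714 - (8*(-I*√30/150) - 2389/542) = 2714 - (-4*I*√30/75 - 2389/542) = 2714 - (-2389/542 - 4*I*√30/75) = 2714 + (2389/542 + 4*I*√30/75) = 1473377/542 + 4*I*√30/75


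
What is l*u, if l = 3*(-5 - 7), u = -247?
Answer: 8892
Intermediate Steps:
l = -36 (l = 3*(-12) = -36)
l*u = -36*(-247) = 8892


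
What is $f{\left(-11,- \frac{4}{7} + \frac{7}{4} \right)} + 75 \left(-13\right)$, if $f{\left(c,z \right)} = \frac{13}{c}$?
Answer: $- \frac{10738}{11} \approx -976.18$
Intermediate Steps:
$f{\left(-11,- \frac{4}{7} + \frac{7}{4} \right)} + 75 \left(-13\right) = \frac{13}{-11} + 75 \left(-13\right) = 13 \left(- \frac{1}{11}\right) - 975 = - \frac{13}{11} - 975 = - \frac{10738}{11}$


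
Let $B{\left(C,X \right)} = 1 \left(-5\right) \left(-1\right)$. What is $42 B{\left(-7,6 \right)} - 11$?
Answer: $199$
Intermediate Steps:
$B{\left(C,X \right)} = 5$ ($B{\left(C,X \right)} = \left(-5\right) \left(-1\right) = 5$)
$42 B{\left(-7,6 \right)} - 11 = 42 \cdot 5 - 11 = 210 - 11 = 199$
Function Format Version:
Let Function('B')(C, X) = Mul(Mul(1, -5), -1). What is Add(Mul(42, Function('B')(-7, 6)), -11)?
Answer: 199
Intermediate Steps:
Function('B')(C, X) = 5 (Function('B')(C, X) = Mul(-5, -1) = 5)
Add(Mul(42, Function('B')(-7, 6)), -11) = Add(Mul(42, 5), -11) = Add(210, -11) = 199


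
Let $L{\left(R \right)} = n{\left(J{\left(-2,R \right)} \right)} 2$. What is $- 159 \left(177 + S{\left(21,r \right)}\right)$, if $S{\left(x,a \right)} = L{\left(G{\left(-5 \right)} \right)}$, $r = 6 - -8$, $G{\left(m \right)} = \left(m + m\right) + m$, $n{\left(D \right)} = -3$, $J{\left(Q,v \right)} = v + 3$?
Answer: $-27189$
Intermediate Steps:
$J{\left(Q,v \right)} = 3 + v$
$G{\left(m \right)} = 3 m$ ($G{\left(m \right)} = 2 m + m = 3 m$)
$r = 14$ ($r = 6 + 8 = 14$)
$L{\left(R \right)} = -6$ ($L{\left(R \right)} = \left(-3\right) 2 = -6$)
$S{\left(x,a \right)} = -6$
$- 159 \left(177 + S{\left(21,r \right)}\right) = - 159 \left(177 - 6\right) = \left(-159\right) 171 = -27189$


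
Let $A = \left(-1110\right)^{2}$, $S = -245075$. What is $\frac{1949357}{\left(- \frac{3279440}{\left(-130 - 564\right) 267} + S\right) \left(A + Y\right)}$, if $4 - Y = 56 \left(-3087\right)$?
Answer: $- \frac{180605976693}{31899016203240080} \approx -5.6618 \cdot 10^{-6}$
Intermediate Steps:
$Y = 172876$ ($Y = 4 - 56 \left(-3087\right) = 4 - -172872 = 4 + 172872 = 172876$)
$A = 1232100$
$\frac{1949357}{\left(- \frac{3279440}{\left(-130 - 564\right) 267} + S\right) \left(A + Y\right)} = \frac{1949357}{\left(- \frac{3279440}{\left(-130 - 564\right) 267} - 245075\right) \left(1232100 + 172876\right)} = \frac{1949357}{\left(- \frac{3279440}{\left(-694\right) 267} - 245075\right) 1404976} = \frac{1949357}{\left(- \frac{3279440}{-185298} - 245075\right) 1404976} = \frac{1949357}{\left(\left(-3279440\right) \left(- \frac{1}{185298}\right) - 245075\right) 1404976} = \frac{1949357}{\left(\frac{1639720}{92649} - 245075\right) 1404976} = \frac{1949357}{\left(- \frac{22704313955}{92649}\right) 1404976} = \frac{1949357}{- \frac{31899016203240080}{92649}} = 1949357 \left(- \frac{92649}{31899016203240080}\right) = - \frac{180605976693}{31899016203240080}$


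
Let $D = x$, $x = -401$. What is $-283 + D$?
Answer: $-684$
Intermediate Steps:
$D = -401$
$-283 + D = -283 - 401 = -684$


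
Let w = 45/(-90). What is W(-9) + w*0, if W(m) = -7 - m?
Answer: 2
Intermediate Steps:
w = -½ (w = 45*(-1/90) = -½ ≈ -0.50000)
W(-9) + w*0 = (-7 - 1*(-9)) - ½*0 = (-7 + 9) + 0 = 2 + 0 = 2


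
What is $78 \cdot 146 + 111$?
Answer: $11499$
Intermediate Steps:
$78 \cdot 146 + 111 = 11388 + 111 = 11499$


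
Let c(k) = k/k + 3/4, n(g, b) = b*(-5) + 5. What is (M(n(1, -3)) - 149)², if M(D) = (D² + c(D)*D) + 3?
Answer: 83521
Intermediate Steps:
n(g, b) = 5 - 5*b (n(g, b) = -5*b + 5 = 5 - 5*b)
c(k) = 7/4 (c(k) = 1 + 3*(¼) = 1 + ¾ = 7/4)
M(D) = 3 + D² + 7*D/4 (M(D) = (D² + 7*D/4) + 3 = 3 + D² + 7*D/4)
(M(n(1, -3)) - 149)² = ((3 + (5 - 5*(-3))² + 7*(5 - 5*(-3))/4) - 149)² = ((3 + (5 + 15)² + 7*(5 + 15)/4) - 149)² = ((3 + 20² + (7/4)*20) - 149)² = ((3 + 400 + 35) - 149)² = (438 - 149)² = 289² = 83521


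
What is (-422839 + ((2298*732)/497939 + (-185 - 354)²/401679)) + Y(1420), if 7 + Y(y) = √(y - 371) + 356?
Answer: -84502097266134127/200011639581 + √1049 ≈ -4.2245e+5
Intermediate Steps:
Y(y) = 349 + √(-371 + y) (Y(y) = -7 + (√(y - 371) + 356) = -7 + (√(-371 + y) + 356) = -7 + (356 + √(-371 + y)) = 349 + √(-371 + y))
(-422839 + ((2298*732)/497939 + (-185 - 354)²/401679)) + Y(1420) = (-422839 + ((2298*732)/497939 + (-185 - 354)²/401679)) + (349 + √(-371 + 1420)) = (-422839 + (1682136*(1/497939) + (-539)²*(1/401679))) + (349 + √1049) = (-422839 + (1682136/497939 + 290521*(1/401679))) + (349 + √1049) = (-422839 + (1682136/497939 + 290521/401679)) + (349 + √1049) = (-422839 + 820340442563/200011639581) + (349 + √1049) = -84571901328347896/200011639581 + (349 + √1049) = -84502097266134127/200011639581 + √1049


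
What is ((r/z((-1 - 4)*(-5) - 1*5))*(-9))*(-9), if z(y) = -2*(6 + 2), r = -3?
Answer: 243/16 ≈ 15.188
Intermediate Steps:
z(y) = -16 (z(y) = -2*8 = -16)
((r/z((-1 - 4)*(-5) - 1*5))*(-9))*(-9) = (-3/(-16)*(-9))*(-9) = (-3*(-1/16)*(-9))*(-9) = ((3/16)*(-9))*(-9) = -27/16*(-9) = 243/16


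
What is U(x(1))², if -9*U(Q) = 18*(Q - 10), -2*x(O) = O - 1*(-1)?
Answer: 484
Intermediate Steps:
x(O) = -½ - O/2 (x(O) = -(O - 1*(-1))/2 = -(O + 1)/2 = -(1 + O)/2 = -½ - O/2)
U(Q) = 20 - 2*Q (U(Q) = -2*(Q - 10) = -2*(-10 + Q) = -(-180 + 18*Q)/9 = 20 - 2*Q)
U(x(1))² = (20 - 2*(-½ - ½*1))² = (20 - 2*(-½ - ½))² = (20 - 2*(-1))² = (20 + 2)² = 22² = 484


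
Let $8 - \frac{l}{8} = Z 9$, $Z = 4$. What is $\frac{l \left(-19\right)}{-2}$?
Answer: $-2128$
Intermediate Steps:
$l = -224$ ($l = 64 - 8 \cdot 4 \cdot 9 = 64 - 288 = -224$)
$\frac{l \left(-19\right)}{-2} = \frac{\left(-224\right) \left(-19\right)}{-2} = 4256 \left(- \frac{1}{2}\right) = -2128$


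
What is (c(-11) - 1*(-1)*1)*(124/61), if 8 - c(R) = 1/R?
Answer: 12400/671 ≈ 18.480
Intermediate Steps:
c(R) = 8 - 1/R
(c(-11) - 1*(-1)*1)*(124/61) = ((8 - 1/(-11)) - 1*(-1)*1)*(124/61) = ((8 - 1*(-1/11)) + 1*1)*(124*(1/61)) = ((8 + 1/11) + 1)*(124/61) = (89/11 + 1)*(124/61) = (100/11)*(124/61) = 12400/671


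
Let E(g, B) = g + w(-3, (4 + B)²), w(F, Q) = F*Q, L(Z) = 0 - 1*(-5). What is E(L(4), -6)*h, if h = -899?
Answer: 6293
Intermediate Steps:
L(Z) = 5 (L(Z) = 0 + 5 = 5)
E(g, B) = g - 3*(4 + B)²
E(L(4), -6)*h = (5 - 3*(4 - 6)²)*(-899) = (5 - 3*(-2)²)*(-899) = (5 - 3*4)*(-899) = (5 - 12)*(-899) = -7*(-899) = 6293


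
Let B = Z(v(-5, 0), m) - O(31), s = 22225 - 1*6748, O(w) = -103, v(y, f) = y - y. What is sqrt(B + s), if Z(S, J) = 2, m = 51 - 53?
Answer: 7*sqrt(318) ≈ 124.83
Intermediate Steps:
v(y, f) = 0
m = -2
s = 15477 (s = 22225 - 6748 = 15477)
B = 105 (B = 2 - 1*(-103) = 2 + 103 = 105)
sqrt(B + s) = sqrt(105 + 15477) = sqrt(15582) = 7*sqrt(318)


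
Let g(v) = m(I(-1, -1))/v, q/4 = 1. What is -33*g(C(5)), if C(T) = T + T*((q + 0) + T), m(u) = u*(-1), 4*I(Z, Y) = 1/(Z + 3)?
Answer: 33/400 ≈ 0.082500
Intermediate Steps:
q = 4 (q = 4*1 = 4)
I(Z, Y) = 1/(4*(3 + Z)) (I(Z, Y) = 1/(4*(Z + 3)) = 1/(4*(3 + Z)))
m(u) = -u
C(T) = T + T*(4 + T) (C(T) = T + T*((4 + 0) + T) = T + T*(4 + T))
g(v) = -1/(8*v) (g(v) = (-1/(4*(3 - 1)))/v = (-1/(4*2))/v = (-1*⅛)/v = -1/(8*v))
-33*g(C(5)) = -(-33)/(8*(5*(5 + 5))) = -(-33)/(8*(5*10)) = -(-33)/(8*50) = -33*(-1/400) = 33/400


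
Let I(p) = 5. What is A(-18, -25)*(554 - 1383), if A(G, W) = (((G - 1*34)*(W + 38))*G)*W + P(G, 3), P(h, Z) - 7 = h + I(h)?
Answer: 252186774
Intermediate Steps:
P(h, Z) = 12 + h (P(h, Z) = 7 + (h + 5) = 7 + (5 + h) = 12 + h)
A(G, W) = 12 + G + G*W*(-34 + G)*(38 + W) (A(G, W) = (((G - 1*34)*(W + 38))*G)*W + (12 + G) = (((G - 34)*(38 + W))*G)*W + (12 + G) = (((-34 + G)*(38 + W))*G)*W + (12 + G) = (G*(-34 + G)*(38 + W))*W + (12 + G) = G*W*(-34 + G)*(38 + W) + (12 + G) = 12 + G + G*W*(-34 + G)*(38 + W))
A(-18, -25)*(554 - 1383) = (12 - 18 + (-18)²*(-25)² - 1292*(-18)*(-25) - 34*(-18)*(-25)² + 38*(-25)*(-18)²)*(554 - 1383) = (12 - 18 + 324*625 - 581400 - 34*(-18)*625 + 38*(-25)*324)*(-829) = (12 - 18 + 202500 - 581400 + 382500 - 307800)*(-829) = -304206*(-829) = 252186774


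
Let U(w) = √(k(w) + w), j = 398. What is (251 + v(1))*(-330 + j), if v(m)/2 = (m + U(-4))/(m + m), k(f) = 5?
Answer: 17204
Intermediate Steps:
U(w) = √(5 + w)
v(m) = (1 + m)/m (v(m) = 2*((m + √(5 - 4))/(m + m)) = 2*((m + √1)/((2*m))) = 2*((m + 1)*(1/(2*m))) = 2*((1 + m)*(1/(2*m))) = 2*((1 + m)/(2*m)) = (1 + m)/m)
(251 + v(1))*(-330 + j) = (251 + (1 + 1)/1)*(-330 + 398) = (251 + 1*2)*68 = (251 + 2)*68 = 253*68 = 17204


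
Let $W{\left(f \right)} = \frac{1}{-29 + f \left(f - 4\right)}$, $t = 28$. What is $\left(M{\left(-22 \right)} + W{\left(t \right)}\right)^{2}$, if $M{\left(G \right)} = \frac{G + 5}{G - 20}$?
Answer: $\frac{120406729}{729324036} \approx 0.16509$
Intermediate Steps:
$W{\left(f \right)} = \frac{1}{-29 + f \left(-4 + f\right)}$
$M{\left(G \right)} = \frac{5 + G}{-20 + G}$
$\left(M{\left(-22 \right)} + W{\left(t \right)}\right)^{2} = \left(\frac{5 - 22}{-20 - 22} + \frac{1}{-29 + 28^{2} - 112}\right)^{2} = \left(\frac{1}{-42} \left(-17\right) + \frac{1}{-29 + 784 - 112}\right)^{2} = \left(\left(- \frac{1}{42}\right) \left(-17\right) + \frac{1}{643}\right)^{2} = \left(\frac{17}{42} + \frac{1}{643}\right)^{2} = \left(\frac{10973}{27006}\right)^{2} = \frac{120406729}{729324036}$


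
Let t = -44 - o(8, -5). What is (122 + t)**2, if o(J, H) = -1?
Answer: 6241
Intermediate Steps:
t = -43 (t = -44 - 1*(-1) = -44 + 1 = -43)
(122 + t)**2 = (122 - 43)**2 = 79**2 = 6241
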